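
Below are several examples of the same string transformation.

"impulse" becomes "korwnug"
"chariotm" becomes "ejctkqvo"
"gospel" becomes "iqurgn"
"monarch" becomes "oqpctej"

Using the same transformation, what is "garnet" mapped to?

ictpgv

Looking at the pairs, the operation is to shift every letter 2 places forward in the alphabet (wrapping around).
Applying that to "garnet" gives "ictpgv".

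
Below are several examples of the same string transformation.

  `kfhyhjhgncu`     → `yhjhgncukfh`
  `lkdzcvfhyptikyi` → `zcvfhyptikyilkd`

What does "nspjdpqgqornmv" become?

jdpqgqornmvnsp

Looking at the pairs, the operation is to move the first 3 characters to the end (rotate left by 3).
Doing the same to "nspjdpqgqornmv": "jdpqgqornmvnsp".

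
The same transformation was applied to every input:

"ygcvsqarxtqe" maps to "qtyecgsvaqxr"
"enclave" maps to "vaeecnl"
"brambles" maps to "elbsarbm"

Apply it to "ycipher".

ehyricp

Looking at the pairs, the operation is to move the last 3 characters to the front (rotate right by 3), then swap each adjacent pair of characters (1↔2, 3↔4, ...).
"ycipher" → "herycip" → "ehyricp".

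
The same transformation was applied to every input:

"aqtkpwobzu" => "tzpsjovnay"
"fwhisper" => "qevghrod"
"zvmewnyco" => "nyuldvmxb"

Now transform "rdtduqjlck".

jqcsctpikb

The rule is to move the last character to the front, then shift every letter 1 place backward in the alphabet (wrapping around).
Starting from "rdtduqjlck": after the first operation, "krdtduqjlc"; after the second, "jqcsctpikb".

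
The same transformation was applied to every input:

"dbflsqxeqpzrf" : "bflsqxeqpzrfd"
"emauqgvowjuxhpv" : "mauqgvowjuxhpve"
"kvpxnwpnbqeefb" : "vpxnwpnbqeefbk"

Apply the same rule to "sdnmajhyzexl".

dnmajhyzexls

What's happening: move the first character to the end.
"sdnmajhyzexl" → "dnmajhyzexls".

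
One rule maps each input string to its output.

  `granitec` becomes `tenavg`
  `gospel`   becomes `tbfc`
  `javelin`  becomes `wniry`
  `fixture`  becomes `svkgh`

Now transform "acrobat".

npebo

Rule — delete the last 2 characters, then shift every letter 13 places forward in the alphabet (wrapping around) — i.e. ROT13.
On "acrobat": the first step gives "acrob", and the second then gives "npebo".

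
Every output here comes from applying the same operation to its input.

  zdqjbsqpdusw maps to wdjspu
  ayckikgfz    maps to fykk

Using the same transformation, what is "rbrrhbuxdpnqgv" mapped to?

In each case the input is transformed by: keep every other character starting from the second (positions 2nd, 4th, 6th, ...), then move the last character to the front.
Starting from "rbrrhbuxdpnqgv": after the first operation, "brbxpqv"; after the second, "vbrbxpq".

vbrbxpq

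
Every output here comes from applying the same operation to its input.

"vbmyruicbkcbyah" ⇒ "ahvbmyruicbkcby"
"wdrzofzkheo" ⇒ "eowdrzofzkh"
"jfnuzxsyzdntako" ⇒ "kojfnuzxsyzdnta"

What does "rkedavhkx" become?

The pattern: move the last 2 characters to the front (rotate right by 2).
For "rkedavhkx" the result is "kxrkedavh".

kxrkedavh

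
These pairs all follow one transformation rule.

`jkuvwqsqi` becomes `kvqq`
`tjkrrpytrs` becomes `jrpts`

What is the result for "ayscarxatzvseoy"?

Each output is the input with this applied: keep every other character starting from the second (positions 2nd, 4th, 6th, ...).
Applying that to "ayscarxatzvseoy" gives "ycrazso".

ycrazso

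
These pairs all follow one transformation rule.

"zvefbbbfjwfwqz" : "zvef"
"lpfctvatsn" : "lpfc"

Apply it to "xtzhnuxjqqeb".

xtzh

What's happening: keep only the first 4 characters.
Applying that to "xtzhnuxjqqeb" gives "xtzh".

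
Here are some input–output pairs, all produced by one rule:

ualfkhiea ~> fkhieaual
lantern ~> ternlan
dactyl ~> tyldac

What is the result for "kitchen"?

The rule is to move the first 3 characters to the end (rotate left by 3).
Applying that to "kitchen" gives "chenkit".

chenkit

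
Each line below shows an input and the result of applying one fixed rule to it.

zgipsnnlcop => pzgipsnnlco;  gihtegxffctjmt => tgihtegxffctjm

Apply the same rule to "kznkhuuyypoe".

ekznkhuuyypo

What's happening: move the last character to the front.
Applying that to "kznkhuuyypoe" gives "ekznkhuuyypo".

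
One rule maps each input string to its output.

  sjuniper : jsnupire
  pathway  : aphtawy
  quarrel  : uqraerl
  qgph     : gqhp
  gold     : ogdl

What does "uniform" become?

In each case the input is transformed by: swap each adjacent pair of characters (1↔2, 3↔4, ...).
For "uniform" the result is "nufirom".

nufirom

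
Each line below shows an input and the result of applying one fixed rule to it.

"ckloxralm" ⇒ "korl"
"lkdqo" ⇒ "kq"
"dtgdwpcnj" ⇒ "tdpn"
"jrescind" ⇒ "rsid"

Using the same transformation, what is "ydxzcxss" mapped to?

Looking at the pairs, the operation is to keep every other character starting from the second (positions 2nd, 4th, 6th, ...).
So "ydxzcxss" becomes "dzxs".

dzxs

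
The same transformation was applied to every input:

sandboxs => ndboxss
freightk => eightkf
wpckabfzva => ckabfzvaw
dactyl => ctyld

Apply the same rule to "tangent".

The rule is to move the first character to the end, then delete the first character.
Starting from "tangent": after the first operation, "angentt"; after the second, "ngentt".

ngentt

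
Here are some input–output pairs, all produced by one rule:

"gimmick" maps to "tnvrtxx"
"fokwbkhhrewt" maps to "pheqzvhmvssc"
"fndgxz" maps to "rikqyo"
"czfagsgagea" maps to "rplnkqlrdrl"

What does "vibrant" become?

The rule is to move the last 3 characters to the front (rotate right by 3), then shift every letter 11 places forward in the alphabet (wrapping around).
So "vibrant" becomes "lyegtmc".
(Check on "fokwbkhhrewt": → "ewtfokwbkhhr" → "pheqzvhmvssc" ✓)

lyegtmc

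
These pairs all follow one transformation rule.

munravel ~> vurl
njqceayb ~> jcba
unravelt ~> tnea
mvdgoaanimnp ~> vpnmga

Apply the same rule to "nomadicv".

Looking at the pairs, the operation is to keep every other character starting from the second (positions 2nd, 4th, 6th, ...), then sort the characters into reverse alphabetical order.
Applying both steps to "nomadicv": "oaiv", then "voia".
(Check on "mvdgoaanimnp": → "vganmp" → "vpnmga" ✓)

voia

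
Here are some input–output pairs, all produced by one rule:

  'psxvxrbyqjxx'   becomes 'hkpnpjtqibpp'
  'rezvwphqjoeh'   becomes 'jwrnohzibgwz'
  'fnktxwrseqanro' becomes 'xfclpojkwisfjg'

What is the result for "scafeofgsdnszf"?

The pattern: shift every letter 8 places backward in the alphabet (wrapping around).
On "scafeofgsdnszf" that produces "kusxwgxykvfkrx".

kusxwgxykvfkrx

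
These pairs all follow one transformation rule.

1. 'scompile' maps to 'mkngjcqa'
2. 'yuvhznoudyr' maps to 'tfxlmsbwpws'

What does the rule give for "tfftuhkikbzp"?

Looking at the pairs, the operation is to move the first 2 characters to the end (rotate left by 2), then shift every letter 2 places backward in the alphabet (wrapping around).
"tfftuhkikbzp" → "ftuhkikbzptf" → "drsfigizxnrd".

drsfigizxnrd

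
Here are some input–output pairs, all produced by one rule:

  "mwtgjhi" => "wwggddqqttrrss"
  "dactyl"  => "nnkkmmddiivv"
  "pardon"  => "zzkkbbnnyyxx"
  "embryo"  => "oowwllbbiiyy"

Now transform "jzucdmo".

ttjjeemmnnwwyy

Rule — shift every letter 10 places forward in the alphabet (wrapping around), then double every character.
Starting from "jzucdmo": after the first operation, "tjemnwy"; after the second, "ttjjeemmnnwwyy".
(Check on "mwtgjhi": → "wgdqtrs" → "wwggddqqttrrss" ✓)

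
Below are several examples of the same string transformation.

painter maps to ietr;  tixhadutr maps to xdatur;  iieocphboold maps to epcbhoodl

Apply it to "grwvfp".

Looking at the pairs, the operation is to swap each adjacent pair of characters (1↔2, 3↔4, ...), then delete the first 3 characters.
Starting from "grwvfp": after the first operation, "rgvwpf"; after the second, "wpf".

wpf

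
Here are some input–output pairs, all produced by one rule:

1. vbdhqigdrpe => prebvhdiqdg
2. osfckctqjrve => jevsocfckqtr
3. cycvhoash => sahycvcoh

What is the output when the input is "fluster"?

etrlfsu

In each case the input is transformed by: swap each adjacent pair of characters (1↔2, 3↔4, ...), then move the last 3 characters to the front (rotate right by 3).
"fluster" → "lfsuetr" → "etrlfsu".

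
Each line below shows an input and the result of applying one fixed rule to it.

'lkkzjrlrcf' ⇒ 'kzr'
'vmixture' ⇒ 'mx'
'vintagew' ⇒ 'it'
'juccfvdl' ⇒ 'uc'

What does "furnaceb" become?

Looking at the pairs, the operation is to delete the last 3 characters, then keep every other character starting from the second (positions 2nd, 4th, 6th, ...).
So "furnaceb" becomes "un".

un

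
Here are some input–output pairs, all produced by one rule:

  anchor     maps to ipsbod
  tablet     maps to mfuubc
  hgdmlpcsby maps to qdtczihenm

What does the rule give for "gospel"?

Each output is the input with this applied: shift every letter 1 place forward in the alphabet (wrapping around), then swap the front and back halves of the string.
For "gospel", step one produces "hptqfm"; step two turns that into "qfmhpt".

qfmhpt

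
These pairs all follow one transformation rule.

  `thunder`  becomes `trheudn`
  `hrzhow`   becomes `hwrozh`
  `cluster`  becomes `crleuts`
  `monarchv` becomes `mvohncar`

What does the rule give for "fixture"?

feirxut

Rule — take characters alternately from the front and the back (1st, last, 2nd, 2nd-last, ...).
Doing the same to "fixture": "feirxut".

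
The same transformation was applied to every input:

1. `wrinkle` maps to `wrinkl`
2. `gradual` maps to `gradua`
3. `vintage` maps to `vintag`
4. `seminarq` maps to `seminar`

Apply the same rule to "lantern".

lanter

Each output is the input with this applied: delete the last character.
Doing the same to "lantern": "lanter".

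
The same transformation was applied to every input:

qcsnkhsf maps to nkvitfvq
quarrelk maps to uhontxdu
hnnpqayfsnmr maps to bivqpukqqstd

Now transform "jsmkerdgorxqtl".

What's happening: shift every letter 3 places forward in the alphabet (wrapping around), then swap the front and back halves of the string.
"jsmkerdgorxqtl" → "mvpnhugjruatwo" → "jruatwomvpnhug".

jruatwomvpnhug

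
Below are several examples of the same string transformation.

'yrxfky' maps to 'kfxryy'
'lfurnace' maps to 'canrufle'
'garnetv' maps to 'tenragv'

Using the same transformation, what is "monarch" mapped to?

cranomh

Rule — reverse the string, then move the first character to the end.
"monarch" → "cranomh".
(Check on "yrxfky": → "ykfxry" → "kfxryy" ✓)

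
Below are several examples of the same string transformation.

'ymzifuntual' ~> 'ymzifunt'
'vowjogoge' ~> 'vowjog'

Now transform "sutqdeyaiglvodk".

The pattern: delete the last 3 characters.
For "sutqdeyaiglvodk" the result is "sutqdeyaiglv".

sutqdeyaiglv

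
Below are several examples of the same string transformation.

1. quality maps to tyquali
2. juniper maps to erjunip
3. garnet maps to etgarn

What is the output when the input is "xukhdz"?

What's happening: move the last 2 characters to the front (rotate right by 2).
For "xukhdz" the result is "dzxukh".

dzxukh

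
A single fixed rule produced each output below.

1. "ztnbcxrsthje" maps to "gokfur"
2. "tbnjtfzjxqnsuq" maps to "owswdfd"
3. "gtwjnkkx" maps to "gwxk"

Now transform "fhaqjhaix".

The rule is to shift every letter 13 places forward in the alphabet (wrapping around) — i.e. ROT13, then keep every other character starting from the second (positions 2nd, 4th, 6th, ...).
For "fhaqjhaix", step one produces "sundwunvk"; step two turns that into "uduv".

uduv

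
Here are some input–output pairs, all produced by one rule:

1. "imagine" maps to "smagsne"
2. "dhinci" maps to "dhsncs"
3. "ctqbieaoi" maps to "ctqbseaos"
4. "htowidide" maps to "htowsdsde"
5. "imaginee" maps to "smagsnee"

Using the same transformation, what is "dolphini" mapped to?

dolphsns

The rule is to replace every "i" with "s".
"dolphini" → "dolphsns".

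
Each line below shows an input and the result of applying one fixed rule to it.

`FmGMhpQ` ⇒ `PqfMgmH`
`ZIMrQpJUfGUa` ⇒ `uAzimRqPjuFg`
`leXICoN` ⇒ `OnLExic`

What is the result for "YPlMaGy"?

gYypLmA

The rule is to flip the case of every letter, then move the last 2 characters to the front (rotate right by 2).
"YPlMaGy" → "ypLmAgY" → "gYypLmA".
(Check on "leXICoN": → "LExicOn" → "OnLExic" ✓)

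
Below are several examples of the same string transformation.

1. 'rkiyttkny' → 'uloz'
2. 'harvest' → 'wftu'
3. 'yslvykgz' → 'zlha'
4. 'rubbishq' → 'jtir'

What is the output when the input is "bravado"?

What's happening: shift every letter 1 place forward in the alphabet (wrapping around), then keep only the last 4 characters.
Doing the same to "bravado": "wbep".
(Check on "yslvykgz": → "ztmwzlha" → "zlha" ✓)

wbep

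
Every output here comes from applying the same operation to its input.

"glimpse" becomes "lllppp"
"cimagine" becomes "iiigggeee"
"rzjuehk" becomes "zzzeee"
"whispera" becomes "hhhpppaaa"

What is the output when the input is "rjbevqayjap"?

Rule — keep one character in every 3, starting at position 2 (positions 2nd, 5th, 8th, ...), then repeat every character 3 times.
Applying that to "rjbevqayjap" gives "jjjvvvyyyppp".

jjjvvvyyyppp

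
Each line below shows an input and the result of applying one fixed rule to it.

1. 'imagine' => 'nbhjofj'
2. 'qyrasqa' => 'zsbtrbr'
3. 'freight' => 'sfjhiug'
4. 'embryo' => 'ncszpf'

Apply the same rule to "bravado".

sbwbepc

Rule — move the first character to the end, then shift every letter 1 place forward in the alphabet (wrapping around).
"bravado" → "ravadob" → "sbwbepc".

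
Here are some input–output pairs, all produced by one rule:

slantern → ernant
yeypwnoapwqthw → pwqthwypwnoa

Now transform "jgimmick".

The transformation: delete the first 2 characters, then swap the front and back halves of the string.
Working it through for "jgimmick": intermediate "immick", final "ickimm".

ickimm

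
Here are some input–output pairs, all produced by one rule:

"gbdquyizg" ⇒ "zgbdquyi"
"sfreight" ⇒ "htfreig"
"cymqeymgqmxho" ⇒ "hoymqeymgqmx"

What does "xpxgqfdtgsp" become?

Looking at the pairs, the operation is to delete the first character, then move the last 2 characters to the front (rotate right by 2).
"xpxgqfdtgsp" → "pxgqfdtgsp" → "sppxgqfdtg".

sppxgqfdtg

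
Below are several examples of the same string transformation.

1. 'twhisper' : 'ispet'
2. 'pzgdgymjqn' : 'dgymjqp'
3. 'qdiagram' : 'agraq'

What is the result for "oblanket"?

ankeo

What's happening: swap the first and last characters, then delete the first 3 characters.
Starting from "oblanket": after the first operation, "tblankeo"; after the second, "ankeo".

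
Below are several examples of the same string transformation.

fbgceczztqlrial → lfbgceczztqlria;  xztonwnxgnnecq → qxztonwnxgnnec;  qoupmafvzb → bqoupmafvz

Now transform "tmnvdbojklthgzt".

In each case the input is transformed by: move the last character to the front.
Doing the same to "tmnvdbojklthgzt": "ttmnvdbojklthgz".

ttmnvdbojklthgz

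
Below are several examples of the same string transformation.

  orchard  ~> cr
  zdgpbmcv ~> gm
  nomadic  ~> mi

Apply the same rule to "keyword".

The rule is to keep one character in every 3, starting at position 3 (positions 3rd, 6th, 9th, ...).
So "keyword" becomes "yr".

yr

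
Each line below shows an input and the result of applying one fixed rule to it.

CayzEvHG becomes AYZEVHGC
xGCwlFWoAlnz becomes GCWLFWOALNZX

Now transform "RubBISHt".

UBBISHTR

Each output is the input with this applied: move the first character to the end, then convert every letter to uppercase.
Applying that to "RubBISHt" gives "UBBISHTR".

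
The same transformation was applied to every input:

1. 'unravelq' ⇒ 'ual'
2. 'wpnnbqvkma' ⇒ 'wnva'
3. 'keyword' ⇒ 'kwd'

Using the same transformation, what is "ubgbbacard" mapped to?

In each case the input is transformed by: keep one character in every 3, starting at position 1 (positions 1st, 4th, 7th, ...).
For "ubgbbacard" the result is "ubcd".

ubcd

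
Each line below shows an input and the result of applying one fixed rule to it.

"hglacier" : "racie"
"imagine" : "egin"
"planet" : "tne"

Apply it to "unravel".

Looking at the pairs, the operation is to delete the first 3 characters, then move the last character to the front.
"unravel" → "avel" → "lave".

lave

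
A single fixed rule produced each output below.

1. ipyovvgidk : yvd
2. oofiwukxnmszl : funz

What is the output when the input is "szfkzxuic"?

fxc

Rule — keep one character in every 3, starting at position 3 (positions 3rd, 6th, 9th, ...).
Doing the same to "szfkzxuic": "fxc".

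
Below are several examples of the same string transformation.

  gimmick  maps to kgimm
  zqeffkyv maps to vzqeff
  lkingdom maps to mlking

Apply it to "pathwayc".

The rule is to move the last character to the front, then delete the last 2 characters.
On "pathwayc": the first step gives "cpathway", and the second then gives "cpathw".

cpathw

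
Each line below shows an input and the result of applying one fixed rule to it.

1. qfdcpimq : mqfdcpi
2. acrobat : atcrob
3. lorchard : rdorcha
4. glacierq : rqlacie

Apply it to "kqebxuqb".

qbqebxu

The rule is to delete the first character, then move the last 2 characters to the front (rotate right by 2).
Starting from "kqebxuqb": after the first operation, "qebxuqb"; after the second, "qbqebxu".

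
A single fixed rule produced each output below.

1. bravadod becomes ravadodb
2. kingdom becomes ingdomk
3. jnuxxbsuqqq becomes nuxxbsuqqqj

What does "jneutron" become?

neutronj

In each case the input is transformed by: move the first character to the end.
"jneutron" → "neutronj".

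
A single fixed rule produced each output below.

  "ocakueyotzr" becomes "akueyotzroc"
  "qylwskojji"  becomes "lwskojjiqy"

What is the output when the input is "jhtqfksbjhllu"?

tqfksbjhllujh

The transformation: move the first 2 characters to the end (rotate left by 2).
For "jhtqfksbjhllu" the result is "tqfksbjhllujh".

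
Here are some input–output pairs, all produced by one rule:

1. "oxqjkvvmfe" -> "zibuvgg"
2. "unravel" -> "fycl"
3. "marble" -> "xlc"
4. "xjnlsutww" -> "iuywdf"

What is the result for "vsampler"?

Rule — shift every letter 11 places forward in the alphabet (wrapping around), then delete the last 3 characters.
Applying both steps to "vsampler": "gdlxawpc", then "gdlxa".

gdlxa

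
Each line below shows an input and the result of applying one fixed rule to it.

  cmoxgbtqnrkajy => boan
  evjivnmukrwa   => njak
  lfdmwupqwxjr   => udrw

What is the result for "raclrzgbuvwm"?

zcmu

What's happening: keep one character in every 3, starting at position 3 (positions 3rd, 6th, 9th, ...), then swap each adjacent pair of characters (1↔2, 3↔4, ...).
Starting from "raclrzgbuvwm": after the first operation, "czum"; after the second, "zcmu".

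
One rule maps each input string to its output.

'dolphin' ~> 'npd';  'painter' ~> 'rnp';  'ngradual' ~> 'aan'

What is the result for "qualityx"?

Each output is the input with this applied: keep one character in every 3, starting at position 1 (positions 1st, 4th, 7th, ...), then reverse the string.
Applying that to "qualityx" gives "ylq".
(Check on "painter": → "pnr" → "rnp" ✓)

ylq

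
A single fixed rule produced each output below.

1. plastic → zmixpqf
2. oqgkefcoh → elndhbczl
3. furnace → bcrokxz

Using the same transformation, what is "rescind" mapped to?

aobpzfk

The transformation: shift every letter 3 places backward in the alphabet (wrapping around), then move the last character to the front.
Working it through for "rescind": intermediate "obpzfka", final "aobpzfk".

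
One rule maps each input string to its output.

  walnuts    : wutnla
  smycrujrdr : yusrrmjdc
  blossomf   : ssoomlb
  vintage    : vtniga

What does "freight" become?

rihgfe

Each output is the input with this applied: delete the last character, then sort the characters into reverse alphabetical order.
On "freight" that produces "rihgfe".
(Check on "blossomf": → "blossom" → "ssoomlb" ✓)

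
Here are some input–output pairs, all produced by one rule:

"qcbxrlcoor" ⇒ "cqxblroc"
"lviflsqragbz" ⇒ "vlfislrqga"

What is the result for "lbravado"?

blarav

Rule — delete the last 2 characters, then swap each adjacent pair of characters (1↔2, 3↔4, ...).
Working it through for "lbravado": intermediate "lbrava", final "blarav".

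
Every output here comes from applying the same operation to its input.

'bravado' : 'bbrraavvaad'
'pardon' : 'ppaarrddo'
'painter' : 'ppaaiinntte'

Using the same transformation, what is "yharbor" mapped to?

Rule — double every character, then delete the last 3 characters.
On "yharbor": the first step gives "yyhhaarrbboorr", and the second then gives "yyhhaarrbbo".
(Check on "pardon": → "ppaarrddoonn" → "ppaarrddo" ✓)

yyhhaarrbbo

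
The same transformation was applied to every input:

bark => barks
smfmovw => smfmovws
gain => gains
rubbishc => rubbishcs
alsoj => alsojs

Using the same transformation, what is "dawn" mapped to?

dawns

The transformation: append "s".
On "dawn" that produces "dawns".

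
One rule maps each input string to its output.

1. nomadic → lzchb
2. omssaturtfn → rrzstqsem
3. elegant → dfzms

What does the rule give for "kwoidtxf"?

Each output is the input with this applied: shift every letter 1 place backward in the alphabet (wrapping around), then delete the first 2 characters.
For "kwoidtxf", step one produces "jvnhcswe"; step two turns that into "nhcswe".

nhcswe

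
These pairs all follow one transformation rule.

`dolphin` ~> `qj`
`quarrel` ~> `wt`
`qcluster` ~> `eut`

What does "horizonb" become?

In each case the input is transformed by: keep one character in every 3, starting at position 2 (positions 2nd, 5th, 8th, ...), then shift every letter 2 places forward in the alphabet (wrapping around).
For "horizonb", step one produces "ozb"; step two turns that into "qbd".

qbd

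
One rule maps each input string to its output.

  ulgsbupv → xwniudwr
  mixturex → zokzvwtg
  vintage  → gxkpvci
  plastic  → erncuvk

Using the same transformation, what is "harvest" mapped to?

Looking at the pairs, the operation is to shift every letter 2 places forward in the alphabet (wrapping around), then move the last character to the front.
For "harvest", step one produces "jctxguv"; step two turns that into "vjctxgu".

vjctxgu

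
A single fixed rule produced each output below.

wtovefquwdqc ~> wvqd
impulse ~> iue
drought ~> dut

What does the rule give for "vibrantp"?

In each case the input is transformed by: keep one character in every 3, starting at position 1 (positions 1st, 4th, 7th, ...).
Applying that to "vibrantp" gives "vrt".

vrt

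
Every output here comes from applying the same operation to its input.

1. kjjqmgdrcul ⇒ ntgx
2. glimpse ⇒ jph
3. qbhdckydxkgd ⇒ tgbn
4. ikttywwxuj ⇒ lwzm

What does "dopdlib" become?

Each output is the input with this applied: shift every letter 3 places forward in the alphabet (wrapping around), then keep one character in every 3, starting at position 1 (positions 1st, 4th, 7th, ...).
For "dopdlib", step one produces "grsgole"; step two turns that into "gge".
(Check on "kjjqmgdrcul": → "nmmtpjgufxo" → "ntgx" ✓)

gge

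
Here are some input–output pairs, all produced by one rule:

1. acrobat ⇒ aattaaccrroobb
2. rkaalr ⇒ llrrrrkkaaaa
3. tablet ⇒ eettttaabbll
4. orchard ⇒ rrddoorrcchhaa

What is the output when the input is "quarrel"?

The transformation: move the last 2 characters to the front (rotate right by 2), then double every character.
"quarrel" → "eellqquuaarrrr".

eellqquuaarrrr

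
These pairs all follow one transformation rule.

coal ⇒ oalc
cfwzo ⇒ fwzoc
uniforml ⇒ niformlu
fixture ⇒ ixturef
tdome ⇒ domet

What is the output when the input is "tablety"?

The rule is to move the first character to the end.
On "tablety" that produces "abletyt".

abletyt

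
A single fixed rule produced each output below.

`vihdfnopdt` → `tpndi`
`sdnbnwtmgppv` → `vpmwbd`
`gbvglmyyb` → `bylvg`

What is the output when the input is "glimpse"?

What's happening: reverse the string, then keep every other character starting from the first (positions 1st, 3rd, 5th, ...).
On "glimpse": the first step gives "espmilg", and the second then gives "epig".

epig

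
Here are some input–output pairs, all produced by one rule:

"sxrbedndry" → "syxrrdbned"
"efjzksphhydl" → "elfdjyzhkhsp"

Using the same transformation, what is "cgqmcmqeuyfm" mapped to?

cmgfqymucemq

Rule — take characters alternately from the front and the back (1st, last, 2nd, 2nd-last, ...).
On "cgqmcmqeuyfm" that produces "cmgfqymucemq".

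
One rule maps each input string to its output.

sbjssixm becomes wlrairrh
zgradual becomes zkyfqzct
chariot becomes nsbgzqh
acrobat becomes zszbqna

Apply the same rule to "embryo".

Looking at the pairs, the operation is to move the last 2 characters to the front (rotate right by 2), then shift every letter 1 place backward in the alphabet (wrapping around).
Applying both steps to "embryo": "yoembr", then "xndlaq".
(Check on "acrobat": → "atacrob" → "zszbqna" ✓)

xndlaq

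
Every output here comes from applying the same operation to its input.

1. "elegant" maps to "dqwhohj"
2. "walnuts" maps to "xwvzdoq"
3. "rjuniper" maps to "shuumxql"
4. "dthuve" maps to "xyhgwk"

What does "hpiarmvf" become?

pyiksldu

Rule — move the last 3 characters to the front (rotate right by 3), then shift every letter 3 places forward in the alphabet (wrapping around).
So "hpiarmvf" becomes "pyiksldu".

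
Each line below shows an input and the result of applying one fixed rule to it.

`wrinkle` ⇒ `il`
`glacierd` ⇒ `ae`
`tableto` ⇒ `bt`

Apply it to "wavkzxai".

The rule is to keep one character in every 3, starting at position 3 (positions 3rd, 6th, 9th, ...).
So "wavkzxai" becomes "vx".

vx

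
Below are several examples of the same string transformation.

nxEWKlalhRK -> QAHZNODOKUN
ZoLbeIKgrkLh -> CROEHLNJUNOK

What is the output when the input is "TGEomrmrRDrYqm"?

What's happening: shift every letter 3 places forward in the alphabet (wrapping around), then convert every letter to uppercase.
Applying that to "TGEomrmrRDrYqm" gives "WJHRPUPUUGUBTP".

WJHRPUPUUGUBTP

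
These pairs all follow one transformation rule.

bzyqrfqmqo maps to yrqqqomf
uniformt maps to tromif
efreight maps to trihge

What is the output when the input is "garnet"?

The pattern: delete the first 2 characters, then sort the characters into reverse alphabetical order.
For "garnet", step one produces "rnet"; step two turns that into "trne".

trne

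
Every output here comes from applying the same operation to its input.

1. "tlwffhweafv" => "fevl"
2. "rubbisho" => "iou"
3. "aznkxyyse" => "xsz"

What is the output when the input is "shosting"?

In each case the input is transformed by: keep one character in every 3, starting at position 2 (positions 2nd, 5th, 8th, ...), then move the first character to the end.
On "shosting": the first step gives "htg", and the second then gives "tgh".

tgh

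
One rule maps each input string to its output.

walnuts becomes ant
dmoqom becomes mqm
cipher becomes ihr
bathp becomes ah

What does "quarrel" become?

ure

The rule is to keep every other character starting from the second (positions 2nd, 4th, 6th, ...).
Doing the same to "quarrel": "ure".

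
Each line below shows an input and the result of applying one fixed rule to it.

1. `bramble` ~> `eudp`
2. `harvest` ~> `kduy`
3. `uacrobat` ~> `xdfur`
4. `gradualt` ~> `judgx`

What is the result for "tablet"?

wde

The rule is to shift every letter 3 places forward in the alphabet (wrapping around), then delete the last 3 characters.
Working it through for "tablet": intermediate "wdeohw", final "wde".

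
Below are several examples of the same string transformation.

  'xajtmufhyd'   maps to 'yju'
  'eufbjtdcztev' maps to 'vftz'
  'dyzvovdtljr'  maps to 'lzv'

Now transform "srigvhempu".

pih

The pattern: keep one character in every 3, starting at position 3 (positions 3rd, 6th, 9th, ...), then move the last character to the front.
So "srigvhempu" becomes "pih".
(Check on "eufbjtdcztev": → "ftzv" → "vftz" ✓)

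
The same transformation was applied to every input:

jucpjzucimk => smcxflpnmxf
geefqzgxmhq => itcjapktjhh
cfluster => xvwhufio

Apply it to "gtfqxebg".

The pattern: move the first 3 characters to the end (rotate left by 3), then shift every letter 3 places forward in the alphabet (wrapping around).
So "gtfqxebg" becomes "tahejjwi".

tahejjwi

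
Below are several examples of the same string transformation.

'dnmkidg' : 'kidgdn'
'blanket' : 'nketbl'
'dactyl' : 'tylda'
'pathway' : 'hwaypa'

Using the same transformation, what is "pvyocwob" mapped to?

ocwobpv

Looking at the pairs, the operation is to move the first 3 characters to the end (rotate left by 3), then delete the last character.
Doing the same to "pvyocwob": "ocwobpv".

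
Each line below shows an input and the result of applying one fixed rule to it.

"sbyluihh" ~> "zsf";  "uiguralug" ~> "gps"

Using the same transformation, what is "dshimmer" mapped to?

In each case the input is transformed by: shift every letter 2 places backward in the alphabet (wrapping around), then keep one character in every 3, starting at position 2 (positions 2nd, 5th, 8th, ...).
"dshimmer" → "bqfgkkcp" → "qkp".

qkp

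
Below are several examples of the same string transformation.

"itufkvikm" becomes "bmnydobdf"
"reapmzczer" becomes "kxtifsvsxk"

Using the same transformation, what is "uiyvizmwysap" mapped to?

nbrobsfprlti

The transformation: shift every letter 7 places backward in the alphabet (wrapping around).
"uiyvizmwysap" → "nbrobsfprlti".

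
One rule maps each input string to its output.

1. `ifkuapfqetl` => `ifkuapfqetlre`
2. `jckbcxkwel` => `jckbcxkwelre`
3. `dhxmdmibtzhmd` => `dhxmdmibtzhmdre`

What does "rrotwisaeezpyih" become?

rrotwisaeezpyihre

Each output is the input with this applied: append "re".
Doing the same to "rrotwisaeezpyih": "rrotwisaeezpyihre".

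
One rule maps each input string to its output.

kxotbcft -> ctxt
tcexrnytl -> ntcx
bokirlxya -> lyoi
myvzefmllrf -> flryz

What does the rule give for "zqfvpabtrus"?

Looking at the pairs, the operation is to keep every other character starting from the second (positions 2nd, 4th, 6th, ...), then move the first 2 characters to the end (rotate left by 2).
On "zqfvpabtrus": the first step gives "qvatu", and the second then gives "atuqv".

atuqv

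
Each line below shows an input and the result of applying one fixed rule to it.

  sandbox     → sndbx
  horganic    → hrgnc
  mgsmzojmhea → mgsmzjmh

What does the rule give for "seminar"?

smnr

What's happening: remove every vowel.
For "seminar" the result is "smnr".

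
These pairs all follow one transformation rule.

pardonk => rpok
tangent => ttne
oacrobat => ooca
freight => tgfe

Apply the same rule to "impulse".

plie

Rule — keep every other character starting from the first (positions 1st, 3rd, 5th, ...), then sort the characters into reverse alphabetical order.
Starting from "impulse": after the first operation, "iple"; after the second, "plie".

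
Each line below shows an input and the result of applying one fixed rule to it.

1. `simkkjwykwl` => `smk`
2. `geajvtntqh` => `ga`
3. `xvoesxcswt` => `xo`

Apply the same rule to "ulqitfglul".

uq

In each case the input is transformed by: keep every other character starting from the first (positions 1st, 3rd, 5th, ...), then delete the last 3 characters.
Starting from "ulqitfglul": after the first operation, "uqtgu"; after the second, "uq".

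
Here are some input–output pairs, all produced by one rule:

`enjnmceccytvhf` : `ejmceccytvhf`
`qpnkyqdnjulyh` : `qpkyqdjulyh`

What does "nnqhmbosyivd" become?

qhmbosyivd

What's happening: remove every "n".
So "nnqhmbosyivd" becomes "qhmbosyivd".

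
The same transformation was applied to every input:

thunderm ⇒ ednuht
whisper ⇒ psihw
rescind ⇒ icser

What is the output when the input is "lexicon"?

cixel

The pattern: reverse the string, then delete the first 2 characters.
"lexicon" → "cixel".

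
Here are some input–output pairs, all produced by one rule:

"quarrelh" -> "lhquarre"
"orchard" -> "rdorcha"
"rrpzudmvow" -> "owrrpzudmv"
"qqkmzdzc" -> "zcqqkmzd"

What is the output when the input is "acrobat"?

atacrob

The transformation: move the last 2 characters to the front (rotate right by 2).
Doing the same to "acrobat": "atacrob".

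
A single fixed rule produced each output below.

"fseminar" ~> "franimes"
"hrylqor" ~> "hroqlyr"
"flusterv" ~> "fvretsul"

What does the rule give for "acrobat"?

The rule is to move the first character to the end, then reverse the string.
Applying both steps to "acrobat": "crobata", then "ataborc".

ataborc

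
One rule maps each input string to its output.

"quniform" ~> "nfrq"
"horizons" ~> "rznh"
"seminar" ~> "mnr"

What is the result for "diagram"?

In each case the input is transformed by: move the first character to the end, then keep every other character starting from the second (positions 2nd, 4th, 6th, ...).
Applying that to "diagram" gives "arm".
(Check on "quniform": → "uniformq" → "nfrq" ✓)

arm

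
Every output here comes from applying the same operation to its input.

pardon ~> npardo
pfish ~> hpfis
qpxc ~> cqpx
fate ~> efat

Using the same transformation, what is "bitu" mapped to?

The transformation: move the last character to the front.
Applying that to "bitu" gives "ubit".

ubit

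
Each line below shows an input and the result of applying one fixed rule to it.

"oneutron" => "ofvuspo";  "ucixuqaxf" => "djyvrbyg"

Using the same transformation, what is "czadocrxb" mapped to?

Each output is the input with this applied: shift every letter 1 place forward in the alphabet (wrapping around), then delete the first character.
Starting from "czadocrxb": after the first operation, "dabepdsyc"; after the second, "abepdsyc".

abepdsyc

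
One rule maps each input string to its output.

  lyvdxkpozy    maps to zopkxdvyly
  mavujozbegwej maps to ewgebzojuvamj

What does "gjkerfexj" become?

The pattern: reverse the string, then move the first character to the end.
"gjkerfexj" → "jxefrekjg" → "xefrekjgj".

xefrekjgj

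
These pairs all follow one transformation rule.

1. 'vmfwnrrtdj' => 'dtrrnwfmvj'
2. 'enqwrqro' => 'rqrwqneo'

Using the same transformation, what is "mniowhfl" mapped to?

Looking at the pairs, the operation is to move the last character to the front, then reverse the string.
For "mniowhfl", step one produces "lmniowhf"; step two turns that into "fhwoinml".

fhwoinml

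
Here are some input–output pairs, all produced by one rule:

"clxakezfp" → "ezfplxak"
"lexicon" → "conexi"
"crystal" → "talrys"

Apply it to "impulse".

lsempu

In each case the input is transformed by: delete the first character, then swap the front and back halves of the string.
Doing the same to "impulse": "lsempu".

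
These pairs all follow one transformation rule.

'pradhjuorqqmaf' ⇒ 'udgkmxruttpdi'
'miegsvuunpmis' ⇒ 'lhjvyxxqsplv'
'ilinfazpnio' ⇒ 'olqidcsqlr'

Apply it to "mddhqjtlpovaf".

The pattern: delete the first character, then shift every letter 3 places forward in the alphabet (wrapping around).
Starting from "mddhqjtlpovaf": after the first operation, "ddhqjtlpovaf"; after the second, "ggktmwosrydi".

ggktmwosrydi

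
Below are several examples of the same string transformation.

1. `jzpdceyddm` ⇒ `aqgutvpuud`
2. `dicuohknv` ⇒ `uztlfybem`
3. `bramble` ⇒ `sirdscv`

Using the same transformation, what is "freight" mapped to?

The transformation: shift every letter 9 places backward in the alphabet (wrapping around).
Applying that to "freight" gives "wivzxyk".

wivzxyk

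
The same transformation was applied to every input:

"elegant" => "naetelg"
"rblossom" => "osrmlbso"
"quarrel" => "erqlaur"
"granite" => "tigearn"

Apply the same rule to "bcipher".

ehbricp

Looking at the pairs, the operation is to move the last 3 characters to the front (rotate right by 3), then swap each adjacent pair of characters (1↔2, 3↔4, ...).
"bcipher" → "herbcip" → "ehbricp".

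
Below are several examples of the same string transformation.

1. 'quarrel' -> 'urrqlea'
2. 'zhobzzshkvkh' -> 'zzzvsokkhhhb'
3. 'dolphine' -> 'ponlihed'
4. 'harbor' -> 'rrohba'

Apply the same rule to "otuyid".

yutoid

Rule — sort the characters into reverse alphabetical order.
On "otuyid" that produces "yutoid".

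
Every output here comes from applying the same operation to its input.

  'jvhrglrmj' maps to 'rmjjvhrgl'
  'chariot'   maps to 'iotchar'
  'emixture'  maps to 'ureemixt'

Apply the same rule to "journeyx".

The transformation: move the last 3 characters to the front (rotate right by 3).
Doing the same to "journeyx": "eyxjourn".

eyxjourn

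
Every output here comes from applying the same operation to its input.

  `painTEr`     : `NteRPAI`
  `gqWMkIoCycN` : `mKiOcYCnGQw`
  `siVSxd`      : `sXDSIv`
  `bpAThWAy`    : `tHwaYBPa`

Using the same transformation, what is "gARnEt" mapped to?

NeTGar

The rule is to flip the case of every letter, then move the first 3 characters to the end (rotate left by 3).
Starting from "gARnEt": after the first operation, "GarNeT"; after the second, "NeTGar".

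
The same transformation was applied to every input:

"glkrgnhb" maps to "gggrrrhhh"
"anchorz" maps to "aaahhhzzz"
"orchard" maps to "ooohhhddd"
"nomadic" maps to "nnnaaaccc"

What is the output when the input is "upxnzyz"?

The transformation: keep one character in every 3, starting at position 1 (positions 1st, 4th, 7th, ...), then repeat every character 3 times.
For "upxnzyz", step one produces "unz"; step two turns that into "uuunnnzzz".

uuunnnzzz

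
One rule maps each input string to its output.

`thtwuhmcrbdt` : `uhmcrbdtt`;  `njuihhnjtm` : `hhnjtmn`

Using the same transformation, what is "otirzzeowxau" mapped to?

The pattern: move the first character to the end, then delete the first 3 characters.
Starting from "otirzzeowxau": after the first operation, "tirzzeowxauo"; after the second, "zzeowxauo".

zzeowxauo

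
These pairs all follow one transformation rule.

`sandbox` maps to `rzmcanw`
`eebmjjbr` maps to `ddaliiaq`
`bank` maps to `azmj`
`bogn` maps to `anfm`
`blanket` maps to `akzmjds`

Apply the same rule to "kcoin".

jbnhm

What's happening: shift every letter 1 place backward in the alphabet (wrapping around).
On "kcoin" that produces "jbnhm".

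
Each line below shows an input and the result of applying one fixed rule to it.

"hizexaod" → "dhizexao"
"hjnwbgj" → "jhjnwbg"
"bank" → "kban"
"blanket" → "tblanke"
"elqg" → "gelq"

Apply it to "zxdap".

Each output is the input with this applied: move the last character to the front.
For "zxdap" the result is "pzxda".

pzxda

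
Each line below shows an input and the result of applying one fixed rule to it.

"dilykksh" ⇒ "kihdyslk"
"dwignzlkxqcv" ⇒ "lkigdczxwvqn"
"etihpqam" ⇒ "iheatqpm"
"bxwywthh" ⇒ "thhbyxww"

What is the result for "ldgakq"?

gdaqlk

Each output is the input with this applied: sort the characters into reverse alphabetical order, then swap the front and back halves of the string.
For "ldgakq", step one produces "qlkgda"; step two turns that into "gdaqlk".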